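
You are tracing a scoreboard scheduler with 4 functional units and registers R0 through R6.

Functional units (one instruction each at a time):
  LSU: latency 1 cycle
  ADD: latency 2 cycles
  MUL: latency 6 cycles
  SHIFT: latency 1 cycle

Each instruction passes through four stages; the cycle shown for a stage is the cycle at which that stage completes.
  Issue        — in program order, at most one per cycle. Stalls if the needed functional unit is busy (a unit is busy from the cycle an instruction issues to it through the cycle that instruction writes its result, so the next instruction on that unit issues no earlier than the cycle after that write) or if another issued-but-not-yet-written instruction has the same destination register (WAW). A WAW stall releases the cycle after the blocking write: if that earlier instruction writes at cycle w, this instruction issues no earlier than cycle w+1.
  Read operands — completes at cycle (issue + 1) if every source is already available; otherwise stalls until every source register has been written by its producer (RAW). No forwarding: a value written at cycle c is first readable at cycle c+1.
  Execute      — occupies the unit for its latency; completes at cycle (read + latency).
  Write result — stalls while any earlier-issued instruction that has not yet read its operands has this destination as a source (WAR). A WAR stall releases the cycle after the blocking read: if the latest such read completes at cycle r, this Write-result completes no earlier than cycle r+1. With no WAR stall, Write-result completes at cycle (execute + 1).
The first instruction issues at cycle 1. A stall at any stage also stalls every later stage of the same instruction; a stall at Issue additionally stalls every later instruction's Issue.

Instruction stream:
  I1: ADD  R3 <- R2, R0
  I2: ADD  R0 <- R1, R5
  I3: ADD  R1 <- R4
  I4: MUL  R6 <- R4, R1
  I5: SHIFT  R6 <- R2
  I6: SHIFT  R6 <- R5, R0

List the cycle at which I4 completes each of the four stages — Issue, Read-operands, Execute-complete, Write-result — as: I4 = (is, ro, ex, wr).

I4 = (12, 16, 22, 23)

1) issue 1, read 2, done 4, write 5
2) issue 6, read 7, done 9, write 10  <struct: ADD busy until I1 writes@5>
3) issue 11, read 12, done 14, write 15  <struct: ADD busy until I2 writes@10>
4) issue 12, read 16, done 22, write 23  <RAW R1: wait I3 write@15>
5) issue 24, read 25, done 26, write 27  <WAW R6: wait I4 write@23>
6) issue 28, read 29, done 30, write 31  <struct: SHIFT busy until I5 writes@27>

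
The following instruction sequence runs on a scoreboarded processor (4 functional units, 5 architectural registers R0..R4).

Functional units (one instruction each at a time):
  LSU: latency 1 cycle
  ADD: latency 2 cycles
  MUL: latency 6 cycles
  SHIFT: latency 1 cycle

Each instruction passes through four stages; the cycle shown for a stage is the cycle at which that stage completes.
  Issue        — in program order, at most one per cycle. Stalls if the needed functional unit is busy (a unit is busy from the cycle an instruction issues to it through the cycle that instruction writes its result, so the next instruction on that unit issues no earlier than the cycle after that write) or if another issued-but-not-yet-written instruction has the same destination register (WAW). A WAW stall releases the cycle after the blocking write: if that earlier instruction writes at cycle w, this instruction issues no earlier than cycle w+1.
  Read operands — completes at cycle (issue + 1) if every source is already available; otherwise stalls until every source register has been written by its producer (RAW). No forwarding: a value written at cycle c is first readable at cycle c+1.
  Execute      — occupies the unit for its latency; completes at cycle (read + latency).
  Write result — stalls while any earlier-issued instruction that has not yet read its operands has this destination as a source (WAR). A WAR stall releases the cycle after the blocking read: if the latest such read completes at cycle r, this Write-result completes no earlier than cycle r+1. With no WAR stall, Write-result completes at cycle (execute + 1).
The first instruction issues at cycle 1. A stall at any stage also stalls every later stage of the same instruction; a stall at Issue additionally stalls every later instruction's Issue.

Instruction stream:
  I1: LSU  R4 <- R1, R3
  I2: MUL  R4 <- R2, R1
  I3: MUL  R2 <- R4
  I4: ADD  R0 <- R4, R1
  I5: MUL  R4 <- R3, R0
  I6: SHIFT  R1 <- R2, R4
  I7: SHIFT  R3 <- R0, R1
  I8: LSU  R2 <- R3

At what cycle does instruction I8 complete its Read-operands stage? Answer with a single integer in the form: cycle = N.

I1: IS=1 RO=2 EX=3 WR=4
I2: IS=5 RO=6 EX=12 WR=13  [WAW R4: wait I1 write@4]
I3: IS=14 RO=15 EX=21 WR=22  [struct: MUL busy until I2 writes@13]
I4: IS=15 RO=16 EX=18 WR=19
I5: IS=23 RO=24 EX=30 WR=31  [struct: MUL busy until I3 writes@22]
I6: IS=24 RO=32 EX=33 WR=34  [RAW R4: wait I5 write@31]
I7: IS=35 RO=36 EX=37 WR=38  [struct: SHIFT busy until I6 writes@34]
I8: IS=36 RO=39 EX=40 WR=41  [RAW R3: wait I7 write@38]

cycle = 39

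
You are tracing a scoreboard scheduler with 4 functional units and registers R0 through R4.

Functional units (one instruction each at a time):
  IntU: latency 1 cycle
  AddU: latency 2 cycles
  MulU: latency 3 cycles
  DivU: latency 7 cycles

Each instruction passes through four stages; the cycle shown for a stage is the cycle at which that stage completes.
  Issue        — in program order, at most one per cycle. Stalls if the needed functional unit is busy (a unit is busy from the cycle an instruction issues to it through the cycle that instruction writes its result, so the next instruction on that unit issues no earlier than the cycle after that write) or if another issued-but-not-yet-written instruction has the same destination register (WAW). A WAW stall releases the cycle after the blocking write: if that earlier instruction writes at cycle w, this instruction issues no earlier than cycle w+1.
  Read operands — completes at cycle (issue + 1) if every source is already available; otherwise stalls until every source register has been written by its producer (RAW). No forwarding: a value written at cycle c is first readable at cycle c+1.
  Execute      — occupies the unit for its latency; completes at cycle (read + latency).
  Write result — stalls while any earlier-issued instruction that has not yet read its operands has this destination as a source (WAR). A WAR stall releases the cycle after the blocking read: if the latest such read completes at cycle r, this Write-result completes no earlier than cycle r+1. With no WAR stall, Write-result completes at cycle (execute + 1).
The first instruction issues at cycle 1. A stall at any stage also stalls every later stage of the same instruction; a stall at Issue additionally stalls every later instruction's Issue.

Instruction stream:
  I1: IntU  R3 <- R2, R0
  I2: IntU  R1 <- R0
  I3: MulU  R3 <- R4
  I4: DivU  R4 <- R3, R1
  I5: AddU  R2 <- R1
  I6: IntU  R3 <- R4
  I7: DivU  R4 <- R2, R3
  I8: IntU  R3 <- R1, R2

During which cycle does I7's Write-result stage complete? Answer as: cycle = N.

cycle = 32

1) issue 1, read 2, done 3, write 4
2) issue 5, read 6, done 7, write 8  <struct: IntU busy until I1 writes@4>
3) issue 6, read 7, done 10, write 11
4) issue 7, read 12, done 19, write 20  <RAW R3: wait I3 write@11>
5) issue 8, read 9, done 11, write 12
6) issue 12, read 21, done 22, write 23  <WAW R3: wait I3 write@11 / RAW R4: wait I4 write@20>
7) issue 21, read 24, done 31, write 32  <struct: DivU busy until I4 writes@20 / RAW R3: wait I6 write@23>
8) issue 24, read 25, done 26, write 27  <struct: IntU busy until I6 writes@23>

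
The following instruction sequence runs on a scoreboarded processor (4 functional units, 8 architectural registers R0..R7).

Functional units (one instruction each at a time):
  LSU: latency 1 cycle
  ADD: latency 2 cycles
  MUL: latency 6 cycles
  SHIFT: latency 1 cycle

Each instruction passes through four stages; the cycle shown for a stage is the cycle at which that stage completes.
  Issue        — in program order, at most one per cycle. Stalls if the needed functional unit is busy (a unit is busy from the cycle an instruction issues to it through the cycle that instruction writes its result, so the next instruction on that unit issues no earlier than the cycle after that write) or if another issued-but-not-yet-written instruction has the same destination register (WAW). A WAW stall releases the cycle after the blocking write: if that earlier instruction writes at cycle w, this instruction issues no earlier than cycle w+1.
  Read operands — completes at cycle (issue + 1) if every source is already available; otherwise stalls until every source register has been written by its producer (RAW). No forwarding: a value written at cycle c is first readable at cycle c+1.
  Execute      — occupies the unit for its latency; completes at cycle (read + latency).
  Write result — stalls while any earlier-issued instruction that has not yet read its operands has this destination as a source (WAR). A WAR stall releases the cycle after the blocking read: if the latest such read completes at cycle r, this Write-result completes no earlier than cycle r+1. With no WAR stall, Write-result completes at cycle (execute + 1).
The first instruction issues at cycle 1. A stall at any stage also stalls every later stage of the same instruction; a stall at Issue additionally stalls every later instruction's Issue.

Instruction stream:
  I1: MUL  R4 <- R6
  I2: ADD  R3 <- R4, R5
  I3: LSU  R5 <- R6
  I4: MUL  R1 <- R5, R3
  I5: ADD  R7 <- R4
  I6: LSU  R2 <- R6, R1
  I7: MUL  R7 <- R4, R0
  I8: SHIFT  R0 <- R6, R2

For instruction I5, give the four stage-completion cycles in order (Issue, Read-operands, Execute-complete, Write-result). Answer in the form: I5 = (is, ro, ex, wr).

1) issue 1, read 2, done 8, write 9
2) issue 2, read 10, done 12, write 13  <RAW R4: wait I1 write@9>
3) issue 3, read 4, done 5, write 11  <WAR R5: wait I2 read@10>
4) issue 10, read 14, done 20, write 21  <struct: MUL busy until I1 writes@9 / RAW R3: wait I2 write@13>
5) issue 14, read 15, done 17, write 18  <struct: ADD busy until I2 writes@13>
6) issue 15, read 22, done 23, write 24  <RAW R1: wait I4 write@21>
7) issue 22, read 23, done 29, write 30  <struct: MUL busy until I4 writes@21>
8) issue 23, read 25, done 26, write 27  <RAW R2: wait I6 write@24>

I5 = (14, 15, 17, 18)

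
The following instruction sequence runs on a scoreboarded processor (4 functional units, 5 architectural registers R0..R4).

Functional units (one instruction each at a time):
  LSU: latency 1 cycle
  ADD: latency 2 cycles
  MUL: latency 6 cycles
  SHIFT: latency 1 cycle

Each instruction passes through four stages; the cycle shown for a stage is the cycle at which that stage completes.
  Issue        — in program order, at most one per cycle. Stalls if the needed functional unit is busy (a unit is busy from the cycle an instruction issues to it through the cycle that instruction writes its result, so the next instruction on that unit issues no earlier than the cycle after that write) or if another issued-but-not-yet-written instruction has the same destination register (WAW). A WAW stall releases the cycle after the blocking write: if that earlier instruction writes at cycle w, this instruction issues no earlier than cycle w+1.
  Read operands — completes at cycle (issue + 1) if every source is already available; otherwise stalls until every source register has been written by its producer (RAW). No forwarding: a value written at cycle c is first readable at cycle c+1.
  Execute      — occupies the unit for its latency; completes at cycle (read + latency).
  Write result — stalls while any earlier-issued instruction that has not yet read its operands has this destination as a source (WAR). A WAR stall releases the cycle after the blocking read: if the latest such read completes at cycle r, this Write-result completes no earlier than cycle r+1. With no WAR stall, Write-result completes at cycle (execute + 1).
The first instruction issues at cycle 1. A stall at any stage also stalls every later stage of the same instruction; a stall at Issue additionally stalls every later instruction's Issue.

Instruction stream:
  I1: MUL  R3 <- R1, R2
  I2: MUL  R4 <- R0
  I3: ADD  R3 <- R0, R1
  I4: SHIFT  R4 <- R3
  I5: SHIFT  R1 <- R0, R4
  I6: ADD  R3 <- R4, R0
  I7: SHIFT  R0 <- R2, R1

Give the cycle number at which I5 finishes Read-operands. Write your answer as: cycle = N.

I1 -> (1, 2, 8, 9)
I2 -> (10, 11, 17, 18)  // struct: MUL busy until I1 writes@9
I3 -> (11, 12, 14, 15)
I4 -> (19, 20, 21, 22)  // WAW R4: wait I2 write@18
I5 -> (23, 24, 25, 26)  // struct: SHIFT busy until I4 writes@22
I6 -> (24, 25, 27, 28)
I7 -> (27, 28, 29, 30)  // struct: SHIFT busy until I5 writes@26

cycle = 24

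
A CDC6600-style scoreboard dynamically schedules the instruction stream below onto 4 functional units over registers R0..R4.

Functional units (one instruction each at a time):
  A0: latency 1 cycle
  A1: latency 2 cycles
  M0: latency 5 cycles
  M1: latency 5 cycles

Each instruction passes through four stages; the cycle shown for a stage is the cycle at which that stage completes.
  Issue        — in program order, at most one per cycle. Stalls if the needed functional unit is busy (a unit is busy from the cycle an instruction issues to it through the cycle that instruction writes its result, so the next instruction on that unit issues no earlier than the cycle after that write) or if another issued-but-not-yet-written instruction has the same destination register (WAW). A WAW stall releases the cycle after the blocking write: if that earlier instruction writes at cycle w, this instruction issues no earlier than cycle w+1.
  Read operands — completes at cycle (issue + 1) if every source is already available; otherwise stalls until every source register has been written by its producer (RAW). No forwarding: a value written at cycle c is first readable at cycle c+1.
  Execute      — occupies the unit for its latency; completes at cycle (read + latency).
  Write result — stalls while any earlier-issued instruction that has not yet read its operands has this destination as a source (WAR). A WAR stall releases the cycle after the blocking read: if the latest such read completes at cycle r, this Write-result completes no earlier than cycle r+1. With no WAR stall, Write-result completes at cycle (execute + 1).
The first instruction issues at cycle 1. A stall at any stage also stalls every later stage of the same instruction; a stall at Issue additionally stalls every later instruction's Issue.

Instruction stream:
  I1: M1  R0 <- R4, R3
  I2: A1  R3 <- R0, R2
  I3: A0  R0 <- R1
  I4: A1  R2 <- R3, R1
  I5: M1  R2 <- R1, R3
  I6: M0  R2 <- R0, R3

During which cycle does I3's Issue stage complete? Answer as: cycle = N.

cycle 1: I1 dispatched to M1
cycle 2: I1 operands ready · I2 dispatched to A1
cycle 7: I1 complete
cycle 8: R0←I1
cycle 9: I2 operands ready · I3 dispatched to A0
cycle 10: I3 operands ready
cycle 11: I2 complete · I3 complete
cycle 12: R3←I2 · R0←I3
cycle 13: I4 dispatched to A1
cycle 14: I4 operands ready
cycle 16: I4 complete
cycle 17: R2←I4
cycle 18: I5 dispatched to M1
cycle 19: I5 operands ready
cycle 24: I5 complete
cycle 25: R2←I5
cycle 26: I6 dispatched to M0
cycle 27: I6 operands ready
cycle 32: I6 complete
cycle 33: R2←I6

cycle = 9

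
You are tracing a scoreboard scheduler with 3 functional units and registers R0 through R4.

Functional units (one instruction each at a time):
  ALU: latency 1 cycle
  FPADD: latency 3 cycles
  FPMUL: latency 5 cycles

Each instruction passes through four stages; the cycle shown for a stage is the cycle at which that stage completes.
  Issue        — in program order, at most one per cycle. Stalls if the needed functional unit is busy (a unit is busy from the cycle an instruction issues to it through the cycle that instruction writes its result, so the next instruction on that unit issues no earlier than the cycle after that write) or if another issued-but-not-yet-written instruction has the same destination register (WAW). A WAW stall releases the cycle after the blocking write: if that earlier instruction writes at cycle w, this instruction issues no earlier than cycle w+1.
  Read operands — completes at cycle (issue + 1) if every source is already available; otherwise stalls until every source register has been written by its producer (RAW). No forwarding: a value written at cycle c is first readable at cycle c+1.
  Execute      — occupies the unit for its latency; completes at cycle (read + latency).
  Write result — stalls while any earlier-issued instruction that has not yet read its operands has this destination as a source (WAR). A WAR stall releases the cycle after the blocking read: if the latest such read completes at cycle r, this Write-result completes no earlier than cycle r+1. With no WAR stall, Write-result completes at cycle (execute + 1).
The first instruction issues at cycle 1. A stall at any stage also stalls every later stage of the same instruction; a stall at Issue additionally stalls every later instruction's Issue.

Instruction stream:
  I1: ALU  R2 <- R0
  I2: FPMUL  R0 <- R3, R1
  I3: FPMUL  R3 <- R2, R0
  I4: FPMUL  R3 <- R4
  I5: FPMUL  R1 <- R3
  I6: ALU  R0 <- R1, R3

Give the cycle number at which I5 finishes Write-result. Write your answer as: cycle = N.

cycle = 33

I1 -> (1, 2, 3, 4)
I2 -> (2, 3, 8, 9)
I3 -> (10, 11, 16, 17)  // struct: FPMUL busy until I2 writes@9
I4 -> (18, 19, 24, 25)  // struct: FPMUL busy until I3 writes@17
I5 -> (26, 27, 32, 33)  // struct: FPMUL busy until I4 writes@25
I6 -> (27, 34, 35, 36)  // RAW R1: wait I5 write@33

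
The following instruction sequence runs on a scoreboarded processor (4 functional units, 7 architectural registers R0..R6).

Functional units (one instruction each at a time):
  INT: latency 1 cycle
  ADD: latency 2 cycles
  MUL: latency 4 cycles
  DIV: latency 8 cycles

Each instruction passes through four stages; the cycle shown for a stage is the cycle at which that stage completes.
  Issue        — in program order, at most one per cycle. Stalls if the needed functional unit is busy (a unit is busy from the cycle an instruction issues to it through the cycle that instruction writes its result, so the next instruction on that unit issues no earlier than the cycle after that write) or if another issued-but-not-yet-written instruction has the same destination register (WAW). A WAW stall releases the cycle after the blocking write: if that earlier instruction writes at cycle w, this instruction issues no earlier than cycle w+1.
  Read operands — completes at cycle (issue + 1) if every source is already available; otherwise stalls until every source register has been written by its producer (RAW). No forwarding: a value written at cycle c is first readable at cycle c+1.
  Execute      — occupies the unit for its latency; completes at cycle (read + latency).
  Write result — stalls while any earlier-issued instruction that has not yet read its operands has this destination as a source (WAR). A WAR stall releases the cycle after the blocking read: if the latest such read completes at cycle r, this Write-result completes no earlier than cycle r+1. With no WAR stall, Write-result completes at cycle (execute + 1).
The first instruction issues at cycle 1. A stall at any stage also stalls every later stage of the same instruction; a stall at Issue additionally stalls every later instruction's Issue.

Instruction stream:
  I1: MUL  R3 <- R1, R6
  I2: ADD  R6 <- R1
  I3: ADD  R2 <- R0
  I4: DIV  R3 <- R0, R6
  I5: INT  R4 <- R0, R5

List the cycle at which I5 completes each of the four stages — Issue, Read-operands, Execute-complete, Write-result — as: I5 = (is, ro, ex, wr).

c1: issue I1 (MUL)
c2: I1 read-ops; issue I2 (ADD)
c3: I2 read-ops
c5: I2 finished on ADD
c6: I1 finished on MUL; I2→R6
c7: I1→R3; issue I3 (ADD)
c8: I3 read-ops; issue I4 (DIV)
c9: I4 read-ops; issue I5 (INT)
c10: I3 finished on ADD; I5 read-ops
c11: I3→R2; I5 finished on INT
c12: I5→R4
c17: I4 finished on DIV
c18: I4→R3

I5 = (9, 10, 11, 12)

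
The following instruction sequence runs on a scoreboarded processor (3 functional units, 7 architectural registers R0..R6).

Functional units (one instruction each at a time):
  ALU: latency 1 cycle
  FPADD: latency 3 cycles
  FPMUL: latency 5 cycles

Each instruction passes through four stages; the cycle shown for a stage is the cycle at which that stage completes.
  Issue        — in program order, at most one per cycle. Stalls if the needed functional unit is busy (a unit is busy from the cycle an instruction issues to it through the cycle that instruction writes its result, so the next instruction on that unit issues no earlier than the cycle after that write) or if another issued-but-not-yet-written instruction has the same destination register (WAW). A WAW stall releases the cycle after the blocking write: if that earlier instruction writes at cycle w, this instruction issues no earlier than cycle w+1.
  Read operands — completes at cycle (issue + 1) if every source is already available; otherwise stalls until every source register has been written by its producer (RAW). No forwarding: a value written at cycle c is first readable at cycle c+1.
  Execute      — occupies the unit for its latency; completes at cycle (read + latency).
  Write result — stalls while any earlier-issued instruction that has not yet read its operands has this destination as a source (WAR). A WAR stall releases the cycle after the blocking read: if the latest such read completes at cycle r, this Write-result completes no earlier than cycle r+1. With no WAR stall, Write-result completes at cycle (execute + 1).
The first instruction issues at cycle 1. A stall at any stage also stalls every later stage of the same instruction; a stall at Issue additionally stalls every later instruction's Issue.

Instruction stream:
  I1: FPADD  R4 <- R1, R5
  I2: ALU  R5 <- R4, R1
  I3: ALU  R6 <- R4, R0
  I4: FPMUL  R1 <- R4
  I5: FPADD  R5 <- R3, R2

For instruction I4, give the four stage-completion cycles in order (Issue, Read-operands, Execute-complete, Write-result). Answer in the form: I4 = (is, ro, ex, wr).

  I1 | 1 | 2 | 5 | 6
  I2 | 2 | 7 | 8 | 9   RAW R4: wait I1 write@6
  I3 | 10 | 11 | 12 | 13   struct: ALU busy until I2 writes@9
  I4 | 11 | 12 | 17 | 18
  I5 | 12 | 13 | 16 | 17

I4 = (11, 12, 17, 18)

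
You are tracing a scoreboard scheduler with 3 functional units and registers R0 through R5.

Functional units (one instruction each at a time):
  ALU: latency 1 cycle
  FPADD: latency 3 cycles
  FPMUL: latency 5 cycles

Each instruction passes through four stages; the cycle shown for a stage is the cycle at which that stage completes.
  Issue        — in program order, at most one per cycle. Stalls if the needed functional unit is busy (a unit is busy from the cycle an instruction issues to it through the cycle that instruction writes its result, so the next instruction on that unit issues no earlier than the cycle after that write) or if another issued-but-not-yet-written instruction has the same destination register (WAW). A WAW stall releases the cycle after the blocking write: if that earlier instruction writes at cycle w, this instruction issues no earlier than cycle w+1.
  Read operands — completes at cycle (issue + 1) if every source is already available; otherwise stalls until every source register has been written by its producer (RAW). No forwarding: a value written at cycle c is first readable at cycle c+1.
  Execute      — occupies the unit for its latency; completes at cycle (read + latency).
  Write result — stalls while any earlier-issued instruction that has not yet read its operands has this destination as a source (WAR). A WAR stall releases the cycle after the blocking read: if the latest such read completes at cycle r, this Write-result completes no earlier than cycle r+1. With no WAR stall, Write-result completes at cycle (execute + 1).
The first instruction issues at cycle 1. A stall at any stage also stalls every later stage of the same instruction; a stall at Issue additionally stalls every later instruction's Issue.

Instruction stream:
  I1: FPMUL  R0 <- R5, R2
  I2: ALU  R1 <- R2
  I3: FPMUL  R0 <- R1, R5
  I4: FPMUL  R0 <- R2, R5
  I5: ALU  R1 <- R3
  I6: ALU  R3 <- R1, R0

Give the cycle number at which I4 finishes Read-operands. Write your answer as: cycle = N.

I1 -> (1, 2, 7, 8)
I2 -> (2, 3, 4, 5)
I3 -> (9, 10, 15, 16)  // struct: FPMUL busy until I1 writes@8
I4 -> (17, 18, 23, 24)  // struct: FPMUL busy until I3 writes@16
I5 -> (18, 19, 20, 21)
I6 -> (22, 25, 26, 27)  // struct: ALU busy until I5 writes@21, RAW R0: wait I4 write@24

cycle = 18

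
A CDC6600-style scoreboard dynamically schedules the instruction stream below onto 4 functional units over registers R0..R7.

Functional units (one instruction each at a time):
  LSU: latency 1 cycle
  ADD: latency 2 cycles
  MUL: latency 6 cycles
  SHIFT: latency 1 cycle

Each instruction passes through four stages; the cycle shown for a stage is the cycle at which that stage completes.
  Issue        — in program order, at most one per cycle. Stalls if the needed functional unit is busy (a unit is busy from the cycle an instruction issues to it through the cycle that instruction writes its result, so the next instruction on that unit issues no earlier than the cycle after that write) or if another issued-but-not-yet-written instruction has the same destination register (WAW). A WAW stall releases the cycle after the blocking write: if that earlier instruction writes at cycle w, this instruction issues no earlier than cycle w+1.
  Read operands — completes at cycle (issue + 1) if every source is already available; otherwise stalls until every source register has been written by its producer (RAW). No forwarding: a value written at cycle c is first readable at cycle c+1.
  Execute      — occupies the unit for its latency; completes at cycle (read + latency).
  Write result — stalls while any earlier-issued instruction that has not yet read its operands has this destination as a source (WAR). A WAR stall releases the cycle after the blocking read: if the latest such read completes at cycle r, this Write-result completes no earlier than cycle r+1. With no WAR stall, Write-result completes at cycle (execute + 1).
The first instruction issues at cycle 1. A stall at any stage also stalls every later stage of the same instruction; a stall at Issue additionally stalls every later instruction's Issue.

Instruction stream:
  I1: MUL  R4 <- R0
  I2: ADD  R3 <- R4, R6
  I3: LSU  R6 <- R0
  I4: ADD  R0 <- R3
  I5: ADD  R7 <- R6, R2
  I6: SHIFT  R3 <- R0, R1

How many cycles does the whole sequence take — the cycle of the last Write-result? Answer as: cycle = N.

cycle = 23

I1 -> (1, 2, 8, 9)
I2 -> (2, 10, 12, 13)  // RAW R4: wait I1 write@9
I3 -> (3, 4, 5, 11)  // WAR R6: wait I2 read@10
I4 -> (14, 15, 17, 18)  // struct: ADD busy until I2 writes@13
I5 -> (19, 20, 22, 23)  // struct: ADD busy until I4 writes@18
I6 -> (20, 21, 22, 23)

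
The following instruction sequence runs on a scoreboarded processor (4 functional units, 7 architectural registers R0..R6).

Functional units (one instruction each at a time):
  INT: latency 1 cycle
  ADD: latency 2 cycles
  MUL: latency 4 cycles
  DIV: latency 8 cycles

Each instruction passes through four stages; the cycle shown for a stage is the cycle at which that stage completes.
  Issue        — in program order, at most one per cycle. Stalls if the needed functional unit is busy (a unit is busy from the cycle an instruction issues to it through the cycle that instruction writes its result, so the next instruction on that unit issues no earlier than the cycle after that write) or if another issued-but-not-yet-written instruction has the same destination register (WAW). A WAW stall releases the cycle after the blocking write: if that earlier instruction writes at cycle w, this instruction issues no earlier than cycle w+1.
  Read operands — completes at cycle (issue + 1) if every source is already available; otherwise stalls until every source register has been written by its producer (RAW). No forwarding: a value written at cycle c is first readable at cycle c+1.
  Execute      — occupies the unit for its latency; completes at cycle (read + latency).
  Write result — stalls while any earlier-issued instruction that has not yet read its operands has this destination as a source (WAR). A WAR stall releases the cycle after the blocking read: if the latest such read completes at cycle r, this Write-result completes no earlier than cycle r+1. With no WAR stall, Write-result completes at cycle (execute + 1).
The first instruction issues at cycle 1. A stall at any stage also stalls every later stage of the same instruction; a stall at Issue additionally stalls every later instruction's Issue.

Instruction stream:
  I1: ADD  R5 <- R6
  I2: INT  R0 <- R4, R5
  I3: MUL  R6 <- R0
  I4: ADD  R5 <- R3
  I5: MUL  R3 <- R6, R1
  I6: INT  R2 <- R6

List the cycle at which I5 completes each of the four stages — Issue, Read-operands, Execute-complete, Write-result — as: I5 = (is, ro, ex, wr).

I5 = (15, 16, 20, 21)

t=1  issue I1 (ADD)
t=2  I1 read-ops · issue I2 (INT)
t=3  issue I3 (MUL)
t=4  I1 finished on ADD
t=5  I1→R5
t=6  I2 read-ops · issue I4 (ADD)
t=7  I2 finished on INT · I4 read-ops
t=8  I2→R0
t=9  I3 read-ops · I4 finished on ADD
t=10  I4→R5
t=13  I3 finished on MUL
t=14  I3→R6
t=15  issue I5 (MUL)
t=16  I5 read-ops · issue I6 (INT)
t=17  I6 read-ops
t=18  I6 finished on INT
t=19  I6→R2
t=20  I5 finished on MUL
t=21  I5→R3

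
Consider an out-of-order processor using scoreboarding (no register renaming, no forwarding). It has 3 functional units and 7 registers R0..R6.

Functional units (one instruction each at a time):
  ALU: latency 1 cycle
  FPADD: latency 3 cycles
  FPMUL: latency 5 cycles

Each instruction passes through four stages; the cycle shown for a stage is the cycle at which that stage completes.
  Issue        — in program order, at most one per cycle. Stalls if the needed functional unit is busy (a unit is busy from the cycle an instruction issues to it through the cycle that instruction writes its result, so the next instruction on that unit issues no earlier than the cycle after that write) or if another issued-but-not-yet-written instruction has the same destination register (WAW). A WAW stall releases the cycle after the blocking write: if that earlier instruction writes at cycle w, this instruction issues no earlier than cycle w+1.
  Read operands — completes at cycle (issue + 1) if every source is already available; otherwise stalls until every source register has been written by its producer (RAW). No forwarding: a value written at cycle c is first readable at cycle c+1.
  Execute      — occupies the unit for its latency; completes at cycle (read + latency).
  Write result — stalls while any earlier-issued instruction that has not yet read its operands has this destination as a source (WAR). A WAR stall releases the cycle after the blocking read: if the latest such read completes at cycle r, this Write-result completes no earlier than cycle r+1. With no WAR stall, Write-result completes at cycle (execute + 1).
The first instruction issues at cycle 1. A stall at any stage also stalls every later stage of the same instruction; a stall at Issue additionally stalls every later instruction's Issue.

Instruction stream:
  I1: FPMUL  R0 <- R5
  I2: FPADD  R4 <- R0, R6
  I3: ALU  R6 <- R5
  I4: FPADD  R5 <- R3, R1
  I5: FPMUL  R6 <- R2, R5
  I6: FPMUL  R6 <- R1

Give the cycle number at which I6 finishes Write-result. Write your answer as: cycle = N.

cycle = 34

1) issue 1, read 2, done 7, write 8
2) issue 2, read 9, done 12, write 13  <RAW R0: wait I1 write@8>
3) issue 3, read 4, done 5, write 10  <WAR R6: wait I2 read@9>
4) issue 14, read 15, done 18, write 19  <struct: FPADD busy until I2 writes@13>
5) issue 15, read 20, done 25, write 26  <RAW R5: wait I4 write@19>
6) issue 27, read 28, done 33, write 34  <struct: FPMUL busy until I5 writes@26>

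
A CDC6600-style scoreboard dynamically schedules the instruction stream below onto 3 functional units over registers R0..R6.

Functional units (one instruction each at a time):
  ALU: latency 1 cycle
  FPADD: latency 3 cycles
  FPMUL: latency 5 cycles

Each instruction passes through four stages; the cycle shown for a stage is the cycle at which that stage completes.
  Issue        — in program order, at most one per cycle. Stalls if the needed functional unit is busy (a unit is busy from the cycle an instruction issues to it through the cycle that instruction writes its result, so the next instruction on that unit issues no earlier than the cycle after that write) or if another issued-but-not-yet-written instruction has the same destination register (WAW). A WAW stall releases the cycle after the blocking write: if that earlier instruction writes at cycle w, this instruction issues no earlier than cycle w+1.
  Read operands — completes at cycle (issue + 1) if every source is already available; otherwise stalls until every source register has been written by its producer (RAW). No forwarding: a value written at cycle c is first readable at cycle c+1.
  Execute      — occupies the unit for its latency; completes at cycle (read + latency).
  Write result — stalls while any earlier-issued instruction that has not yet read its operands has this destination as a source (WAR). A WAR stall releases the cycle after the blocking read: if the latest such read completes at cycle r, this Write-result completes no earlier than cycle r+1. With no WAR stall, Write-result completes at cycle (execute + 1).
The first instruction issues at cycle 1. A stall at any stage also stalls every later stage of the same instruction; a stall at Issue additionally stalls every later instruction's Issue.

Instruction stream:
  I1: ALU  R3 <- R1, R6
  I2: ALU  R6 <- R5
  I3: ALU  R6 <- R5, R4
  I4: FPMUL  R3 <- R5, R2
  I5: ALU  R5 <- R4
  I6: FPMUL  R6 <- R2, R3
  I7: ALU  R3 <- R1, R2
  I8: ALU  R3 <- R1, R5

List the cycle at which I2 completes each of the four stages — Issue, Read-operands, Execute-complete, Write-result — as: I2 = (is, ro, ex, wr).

I2 = (5, 6, 7, 8)

c1: I1 issues→ALU
c2: I1 reads
c3: I1 exec-done
c4: I1 writes R3
c5: I2 issues→ALU
c6: I2 reads
c7: I2 exec-done
c8: I2 writes R6
c9: I3 issues→ALU
c10: I3 reads, I4 issues→FPMUL
c11: I3 exec-done, I4 reads
c12: I3 writes R6
c13: I5 issues→ALU
c14: I5 reads
c15: I5 exec-done
c16: I4 exec-done, I5 writes R5
c17: I4 writes R3
c18: I6 issues→FPMUL
c19: I6 reads, I7 issues→ALU
c20: I7 reads
c21: I7 exec-done
c22: I7 writes R3
c23: I8 issues→ALU
c24: I6 exec-done, I8 reads
c25: I6 writes R6, I8 exec-done
c26: I8 writes R3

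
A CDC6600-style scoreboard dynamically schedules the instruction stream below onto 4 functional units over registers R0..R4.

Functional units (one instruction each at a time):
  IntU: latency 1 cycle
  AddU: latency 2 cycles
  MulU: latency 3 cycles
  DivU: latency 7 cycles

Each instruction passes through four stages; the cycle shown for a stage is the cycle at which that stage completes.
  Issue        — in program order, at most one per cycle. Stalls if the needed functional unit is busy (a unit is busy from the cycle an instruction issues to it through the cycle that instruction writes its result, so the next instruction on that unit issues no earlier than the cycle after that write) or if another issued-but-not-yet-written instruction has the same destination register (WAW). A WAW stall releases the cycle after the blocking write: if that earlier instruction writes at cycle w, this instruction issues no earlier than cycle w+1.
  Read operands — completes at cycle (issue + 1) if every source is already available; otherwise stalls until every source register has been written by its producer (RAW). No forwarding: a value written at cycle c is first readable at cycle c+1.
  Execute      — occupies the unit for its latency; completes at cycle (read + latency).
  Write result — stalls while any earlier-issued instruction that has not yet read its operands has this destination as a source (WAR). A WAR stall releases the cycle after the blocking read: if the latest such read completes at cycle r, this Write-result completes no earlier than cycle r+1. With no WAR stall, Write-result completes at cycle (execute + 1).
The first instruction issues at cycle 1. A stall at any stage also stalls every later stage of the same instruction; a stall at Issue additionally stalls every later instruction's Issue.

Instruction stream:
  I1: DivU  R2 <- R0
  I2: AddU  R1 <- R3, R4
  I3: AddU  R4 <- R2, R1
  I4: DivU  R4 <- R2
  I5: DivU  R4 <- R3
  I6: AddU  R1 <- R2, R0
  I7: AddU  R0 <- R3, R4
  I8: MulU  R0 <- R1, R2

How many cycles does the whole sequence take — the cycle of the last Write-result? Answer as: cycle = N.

I1: IS=1 RO=2 EX=9 WR=10
I2: IS=2 RO=3 EX=5 WR=6
I3: IS=7 RO=11 EX=13 WR=14  [struct: AddU busy until I2 writes@6; RAW R2: wait I1 write@10]
I4: IS=15 RO=16 EX=23 WR=24  [WAW R4: wait I3 write@14]
I5: IS=25 RO=26 EX=33 WR=34  [struct: DivU busy until I4 writes@24]
I6: IS=26 RO=27 EX=29 WR=30
I7: IS=31 RO=35 EX=37 WR=38  [struct: AddU busy until I6 writes@30; RAW R4: wait I5 write@34]
I8: IS=39 RO=40 EX=43 WR=44  [WAW R0: wait I7 write@38]

cycle = 44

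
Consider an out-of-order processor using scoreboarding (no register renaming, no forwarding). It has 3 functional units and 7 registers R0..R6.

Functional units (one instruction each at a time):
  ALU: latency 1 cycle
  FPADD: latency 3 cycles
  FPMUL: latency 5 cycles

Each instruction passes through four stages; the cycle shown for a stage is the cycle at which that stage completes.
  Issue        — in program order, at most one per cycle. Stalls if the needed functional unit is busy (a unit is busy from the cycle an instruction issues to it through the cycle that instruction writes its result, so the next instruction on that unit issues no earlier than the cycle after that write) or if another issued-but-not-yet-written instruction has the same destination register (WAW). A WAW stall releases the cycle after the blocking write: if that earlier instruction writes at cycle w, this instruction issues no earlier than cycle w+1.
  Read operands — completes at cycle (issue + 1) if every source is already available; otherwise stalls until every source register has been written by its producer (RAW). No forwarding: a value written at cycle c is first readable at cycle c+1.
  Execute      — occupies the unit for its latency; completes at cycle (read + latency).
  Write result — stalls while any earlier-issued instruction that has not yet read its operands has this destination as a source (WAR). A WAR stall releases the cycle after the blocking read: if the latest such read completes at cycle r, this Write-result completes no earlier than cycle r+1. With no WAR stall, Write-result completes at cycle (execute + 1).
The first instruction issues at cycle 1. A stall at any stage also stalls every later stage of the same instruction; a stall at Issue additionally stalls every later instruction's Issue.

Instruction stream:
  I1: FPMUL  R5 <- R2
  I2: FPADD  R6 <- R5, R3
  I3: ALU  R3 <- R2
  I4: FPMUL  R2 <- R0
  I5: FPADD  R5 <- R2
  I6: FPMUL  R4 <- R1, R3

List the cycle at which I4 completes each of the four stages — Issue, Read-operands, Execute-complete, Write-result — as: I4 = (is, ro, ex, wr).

I4 = (9, 10, 15, 16)

t=1  I1 issues→FPMUL
t=2  I1 reads, I2 issues→FPADD
t=3  I3 issues→ALU
t=4  I3 reads
t=5  I3 exec-done
t=7  I1 exec-done
t=8  I1 writes R5
t=9  I2 reads, I4 issues→FPMUL
t=10  I3 writes R3, I4 reads
t=12  I2 exec-done
t=13  I2 writes R6
t=14  I5 issues→FPADD
t=15  I4 exec-done
t=16  I4 writes R2
t=17  I5 reads, I6 issues→FPMUL
t=18  I6 reads
t=20  I5 exec-done
t=21  I5 writes R5
t=23  I6 exec-done
t=24  I6 writes R4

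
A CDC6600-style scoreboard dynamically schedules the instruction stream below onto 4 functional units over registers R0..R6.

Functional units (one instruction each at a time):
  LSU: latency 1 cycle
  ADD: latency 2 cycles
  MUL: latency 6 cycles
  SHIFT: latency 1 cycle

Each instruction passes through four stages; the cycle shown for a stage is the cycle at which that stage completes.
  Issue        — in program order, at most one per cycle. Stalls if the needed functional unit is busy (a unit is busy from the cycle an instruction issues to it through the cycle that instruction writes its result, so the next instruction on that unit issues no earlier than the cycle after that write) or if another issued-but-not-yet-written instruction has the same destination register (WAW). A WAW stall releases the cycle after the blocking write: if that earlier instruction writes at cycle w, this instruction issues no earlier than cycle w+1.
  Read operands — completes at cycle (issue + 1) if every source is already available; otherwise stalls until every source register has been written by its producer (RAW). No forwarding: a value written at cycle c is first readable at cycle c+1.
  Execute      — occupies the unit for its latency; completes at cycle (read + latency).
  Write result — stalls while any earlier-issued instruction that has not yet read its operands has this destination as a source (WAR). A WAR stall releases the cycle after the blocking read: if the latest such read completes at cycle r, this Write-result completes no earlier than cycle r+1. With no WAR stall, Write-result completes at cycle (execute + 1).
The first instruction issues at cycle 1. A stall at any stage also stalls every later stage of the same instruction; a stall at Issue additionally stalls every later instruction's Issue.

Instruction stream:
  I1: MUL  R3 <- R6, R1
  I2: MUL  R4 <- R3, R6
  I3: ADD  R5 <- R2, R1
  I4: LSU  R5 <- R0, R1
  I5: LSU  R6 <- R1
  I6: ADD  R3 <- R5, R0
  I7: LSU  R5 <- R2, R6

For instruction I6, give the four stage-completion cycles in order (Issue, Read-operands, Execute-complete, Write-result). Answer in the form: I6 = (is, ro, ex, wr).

  I1 | 1 | 2 | 8 | 9
  I2 | 10 | 11 | 17 | 18   struct: MUL busy until I1 writes@9
  I3 | 11 | 12 | 14 | 15
  I4 | 16 | 17 | 18 | 19   WAW R5: wait I3 write@15
  I5 | 20 | 21 | 22 | 23   struct: LSU busy until I4 writes@19
  I6 | 21 | 22 | 24 | 25
  I7 | 24 | 25 | 26 | 27   struct: LSU busy until I5 writes@23

I6 = (21, 22, 24, 25)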